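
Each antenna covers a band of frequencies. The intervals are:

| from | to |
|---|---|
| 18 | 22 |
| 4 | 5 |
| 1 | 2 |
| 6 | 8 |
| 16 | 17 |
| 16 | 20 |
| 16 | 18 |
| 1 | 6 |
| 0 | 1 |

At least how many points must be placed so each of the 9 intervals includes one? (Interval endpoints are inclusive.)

5

Process intervals by earliest right end; each time one isn't hit yet, stab at its right endpoint.
By right end: [0,1]  [1,2]  [4,5]  [1,6]  [6,8]  [16,17]  [16,18]  [16,20]  [18,22]
[0,1] uncovered → point at 1; [4,5] uncovered → point at 5; [6,8] uncovered → point at 8; [16,17] uncovered → point at 17; [18,22] uncovered → point at 22.
Points: 1, 5, 8, 17, 22 (5 total).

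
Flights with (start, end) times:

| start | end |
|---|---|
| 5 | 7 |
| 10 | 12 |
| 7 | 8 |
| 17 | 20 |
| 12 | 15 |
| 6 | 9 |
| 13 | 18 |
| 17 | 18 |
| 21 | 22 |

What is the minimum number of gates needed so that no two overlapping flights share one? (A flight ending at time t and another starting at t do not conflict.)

Events (time:±→running): 5:+→1 6:+→2 7:-→1 7:+→2 8:-→1 9:-→0 10:+→1 12:-→0 12:+→1 13:+→2 15:-→1 17:+→2 17:+→3 … peak 3.

3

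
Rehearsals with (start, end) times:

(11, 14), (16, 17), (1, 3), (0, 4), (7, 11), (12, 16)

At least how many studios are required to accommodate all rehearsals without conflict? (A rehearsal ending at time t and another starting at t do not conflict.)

starts: [0, 1, 7, 11, 12, 16]
ends:   [3, 4, 11, 14, 16, 17]
s0→1 s1→2  — peak 2.

2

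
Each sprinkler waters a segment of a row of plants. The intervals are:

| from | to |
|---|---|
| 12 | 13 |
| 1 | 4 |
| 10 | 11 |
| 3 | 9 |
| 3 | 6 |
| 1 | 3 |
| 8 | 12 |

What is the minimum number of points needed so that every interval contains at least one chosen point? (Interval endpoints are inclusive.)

By right end: [1,3]  [1,4]  [3,6]  [3,9]  [10,11]  [8,12]  [12,13]
[1,3] uncovered → point at 3; [10,11] uncovered → point at 11; [12,13] uncovered → point at 13.
Points: 3, 11, 13 (3 total).

3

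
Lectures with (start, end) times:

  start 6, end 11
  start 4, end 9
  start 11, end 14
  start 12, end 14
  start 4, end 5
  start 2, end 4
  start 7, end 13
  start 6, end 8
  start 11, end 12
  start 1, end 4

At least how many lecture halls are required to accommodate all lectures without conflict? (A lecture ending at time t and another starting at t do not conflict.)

The answer is the maximum number of intervals overlapping at any instant.
Events (time:±→running): 1:+→1 2:+→2 4:-→1 4:-→0 4:+→1 4:+→2 5:-→1 6:+→2 6:+→3 7:+→4 … peak 4.

4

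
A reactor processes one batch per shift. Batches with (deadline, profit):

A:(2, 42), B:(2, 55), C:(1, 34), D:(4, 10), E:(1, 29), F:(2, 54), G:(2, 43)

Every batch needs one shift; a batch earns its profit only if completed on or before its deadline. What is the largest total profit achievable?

By profit: B(d2,55), F(d2,54), G(d2,43), A(d2,42), C(d1,34), E(d1,29), D(d4,10)
B→slot 2; F→slot 1; G skipped; A skipped; C skipped; E skipped; D→slot 4.
Profit = 54 + 55 + 10 = 119

119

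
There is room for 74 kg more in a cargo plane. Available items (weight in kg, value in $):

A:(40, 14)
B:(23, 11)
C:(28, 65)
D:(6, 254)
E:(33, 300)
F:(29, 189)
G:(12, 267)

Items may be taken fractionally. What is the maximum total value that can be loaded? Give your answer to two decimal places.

970.90

Ratios (sorted): D 42.33, G 22.25, E 9.09, F 6.52, C 2.32, B 0.48, A 0.35
take D (6 @ 254); take G (12 @ 267); take E (33 @ 300); take 23/29 of F → 149.90. Capacity used 74/74.
Total value = 970.90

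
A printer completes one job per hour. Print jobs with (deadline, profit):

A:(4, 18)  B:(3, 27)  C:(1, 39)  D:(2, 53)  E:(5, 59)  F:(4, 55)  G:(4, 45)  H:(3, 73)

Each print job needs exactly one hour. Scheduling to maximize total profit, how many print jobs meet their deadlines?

5

Sort by profit descending; place each in the latest free slot ≤ its deadline.
By profit: H(d3,73), E(d5,59), F(d4,55), D(d2,53), G(d4,45), C(d1,39), B(d3,27), A(d4,18)
H→slot 3; E→slot 5; F→slot 4; D→slot 2; G→slot 1; C skipped; B skipped; A skipped.
5 of 8 scheduled.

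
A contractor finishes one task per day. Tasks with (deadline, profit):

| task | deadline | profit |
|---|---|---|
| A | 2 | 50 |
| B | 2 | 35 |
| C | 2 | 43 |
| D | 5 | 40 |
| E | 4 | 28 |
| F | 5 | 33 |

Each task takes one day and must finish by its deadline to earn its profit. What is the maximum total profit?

194

Take jobs in profit order; each goes to the latest open slot no later than its deadline.
By profit: A(d2,50), C(d2,43), D(d5,40), B(d2,35), F(d5,33), E(d4,28)
A→slot 2; C→slot 1; D→slot 5; B skipped; F→slot 4; E→slot 3.
Profit = 43 + 50 + 28 + 33 + 40 = 194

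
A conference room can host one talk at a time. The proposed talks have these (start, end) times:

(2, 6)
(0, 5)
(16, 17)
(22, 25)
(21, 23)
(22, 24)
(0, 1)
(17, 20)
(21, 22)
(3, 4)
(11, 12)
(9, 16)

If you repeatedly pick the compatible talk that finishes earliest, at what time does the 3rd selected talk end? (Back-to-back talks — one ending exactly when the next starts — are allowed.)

12

Sort by end time and greedily take each interval whose start is ≥ the last chosen end.
By end time: (0,1), (3,4), (0,5), (2,6), (11,12), (9,16), (16,17), (17,20), (21,22), (21,23), (22,24), (22,25).
Pick (0,1); next start ≥ 1 → (3,4); next start ≥ 4 → (11,12); next start ≥ 12 → (16,17); next start ≥ 17 → (17,20); next start ≥ 20 → (21,22); next start ≥ 22 → (22,24).
Selected: (0,1) (3,4) (11,12) (16,17) (17,20) (21,22) (22,24)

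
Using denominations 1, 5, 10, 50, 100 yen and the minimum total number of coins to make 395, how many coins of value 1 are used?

Use the largest denomination that fits, subtract, and repeat.
395 − 3×100→95 − 1×50→45 − 4×10→5 − 1×5→0
Count of 1: 0

0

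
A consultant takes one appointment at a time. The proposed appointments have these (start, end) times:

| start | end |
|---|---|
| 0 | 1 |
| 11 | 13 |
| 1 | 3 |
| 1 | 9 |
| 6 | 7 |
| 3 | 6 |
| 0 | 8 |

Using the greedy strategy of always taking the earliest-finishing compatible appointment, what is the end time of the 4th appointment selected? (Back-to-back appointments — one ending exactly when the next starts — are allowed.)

7

Greedy by earliest finish: after sorting by end time, pick each interval compatible with the last pick.
Sorted by end: (0,1)  (1,3)  (3,6)  (6,7)  (0,8)  (1,9)  (11,13)
take (0,1); take (1,3); take (3,6); take (6,7); take (11,13).
Selected: (0,1) (1,3) (3,6) (6,7) (11,13)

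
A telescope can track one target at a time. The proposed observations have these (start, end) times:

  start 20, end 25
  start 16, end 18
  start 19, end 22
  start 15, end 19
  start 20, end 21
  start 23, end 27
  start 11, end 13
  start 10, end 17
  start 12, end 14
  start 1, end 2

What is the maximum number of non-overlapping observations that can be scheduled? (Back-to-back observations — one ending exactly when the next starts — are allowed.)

Sort by end time and greedily take each interval whose start is ≥ the last chosen end.
By end time: (1,2), (11,13), (12,14), (10,17), (16,18), (15,19), (20,21), (19,22), (20,25), (23,27).
Pick (1,2); next start ≥ 2 → (11,13); next start ≥ 13 → (16,18); next start ≥ 18 → (20,21); next start ≥ 21 → (23,27).
Selected 5 observations.

5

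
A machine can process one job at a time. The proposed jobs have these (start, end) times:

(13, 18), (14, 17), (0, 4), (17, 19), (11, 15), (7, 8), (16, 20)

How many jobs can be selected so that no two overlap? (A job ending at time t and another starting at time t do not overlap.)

Greedy by earliest finish: after sorting by end time, pick each interval compatible with the last pick.
By end time: (0,4), (7,8), (11,15), (14,17), (13,18), (17,19), (16,20).
Pick (0,4); next start ≥ 4 → (7,8); next start ≥ 8 → (11,15); next start ≥ 15 → (17,19).
Selected 4 jobs.

4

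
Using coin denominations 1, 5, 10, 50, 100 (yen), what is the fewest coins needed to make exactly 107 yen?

4

107 − 1×100→7 − 1×5→2 − 2×1→0
Total coins = 1 + 1 + 2 = 4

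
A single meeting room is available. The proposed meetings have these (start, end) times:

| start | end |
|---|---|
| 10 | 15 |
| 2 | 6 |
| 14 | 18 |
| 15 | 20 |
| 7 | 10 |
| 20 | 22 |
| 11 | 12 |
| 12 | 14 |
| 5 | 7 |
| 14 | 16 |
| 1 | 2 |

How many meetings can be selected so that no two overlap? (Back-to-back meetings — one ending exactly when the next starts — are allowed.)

Greedy by earliest finish: after sorting by end time, pick each interval compatible with the last pick.
By end time: (1,2), (2,6), (5,7), (7,10), (11,12), (12,14), (10,15), (14,16), (14,18), (15,20), (20,22).
Pick (1,2); next start ≥ 2 → (2,6); next start ≥ 6 → (7,10); next start ≥ 10 → (11,12); next start ≥ 12 → (12,14); next start ≥ 14 → (14,16); next start ≥ 16 → (20,22).
Selected 7 meetings.

7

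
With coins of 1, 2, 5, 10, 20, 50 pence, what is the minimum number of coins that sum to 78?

Use the largest denomination that fits, subtract, and repeat.
78 = 1×50 + 1×20 + 1×5 + 1×2 + 1×1
Total coins = 1 + 1 + 1 + 1 + 1 = 5

5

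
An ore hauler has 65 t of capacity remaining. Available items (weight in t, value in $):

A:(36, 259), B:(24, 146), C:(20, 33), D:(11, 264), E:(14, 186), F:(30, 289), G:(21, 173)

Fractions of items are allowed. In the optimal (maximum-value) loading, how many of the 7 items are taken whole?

Order: D (264/11=24.00) > E (186/14=13.29) > F (289/30=9.63) > G (173/21=8.24) > A (259/36=7.19) > B (146/24=6.08) > C (33/20=1.65)
Fill: take D (11 @ 264) → take E (14 @ 186) → take F (30 @ 289) → take 10/21 of G → 82.38; 65/65 used.
3 item(s) taken whole; one partial (take 10/21 of G).

3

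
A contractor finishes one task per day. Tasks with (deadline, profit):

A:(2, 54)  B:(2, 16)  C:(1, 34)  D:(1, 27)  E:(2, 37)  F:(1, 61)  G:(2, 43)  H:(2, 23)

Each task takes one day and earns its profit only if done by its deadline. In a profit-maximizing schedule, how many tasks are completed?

Take jobs in profit order; each goes to the latest open slot no later than its deadline.
By profit: F(d1,61), A(d2,54), G(d2,43), E(d2,37), C(d1,34), D(d1,27), H(d2,23), B(d2,16)
F→slot 1; A→slot 2; G skipped; E skipped; C skipped; D skipped; H skipped; B skipped.
2 of 8 scheduled.

2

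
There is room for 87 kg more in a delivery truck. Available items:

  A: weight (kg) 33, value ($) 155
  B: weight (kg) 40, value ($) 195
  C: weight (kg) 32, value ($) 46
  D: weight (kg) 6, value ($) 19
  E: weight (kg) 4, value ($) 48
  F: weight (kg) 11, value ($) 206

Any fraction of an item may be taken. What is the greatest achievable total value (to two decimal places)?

Greedy by value/weight ratio, highest first.
Order: F (206/11=18.73) > E (48/4=12.00) > B (195/40=4.88) > A (155/33=4.70) > D (19/6=3.17) > C (46/32=1.44)
Fill: take F (11 @ 206) → take E (4 @ 48) → take B (40 @ 195) → take 32/33 of A → 150.30; 87/87 used.
Total value = 599.30

599.30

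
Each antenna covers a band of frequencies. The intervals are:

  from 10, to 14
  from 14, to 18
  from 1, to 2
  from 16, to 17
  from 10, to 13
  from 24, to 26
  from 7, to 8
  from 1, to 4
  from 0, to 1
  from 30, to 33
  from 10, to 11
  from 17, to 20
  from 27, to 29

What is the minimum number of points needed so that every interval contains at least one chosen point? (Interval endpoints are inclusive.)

Process intervals by earliest right end; each time one isn't hit yet, stab at its right endpoint.
By right end: [0,1]  [1,2]  [1,4]  [7,8]  [10,11]  [10,13]  [10,14]  [16,17]  [14,18]  [17,20]  [24,26]  [27,29]  [30,33]
[0,1] uncovered → point at 1; [7,8] uncovered → point at 8; [10,11] uncovered → point at 11; [16,17] uncovered → point at 17; [24,26] uncovered → point at 26; [27,29] uncovered → point at 29; [30,33] uncovered → point at 33.
Points: 1, 8, 11, 17, 26, 29, 33 (7 total).

7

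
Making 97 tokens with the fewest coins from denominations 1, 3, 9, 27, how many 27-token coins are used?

3

Greedy: take as many of the largest coin as possible, then repeat with the remainder.
97 − 3×27→16 − 1×9→7 − 2×3→1 − 1×1→0
Count of 27: 3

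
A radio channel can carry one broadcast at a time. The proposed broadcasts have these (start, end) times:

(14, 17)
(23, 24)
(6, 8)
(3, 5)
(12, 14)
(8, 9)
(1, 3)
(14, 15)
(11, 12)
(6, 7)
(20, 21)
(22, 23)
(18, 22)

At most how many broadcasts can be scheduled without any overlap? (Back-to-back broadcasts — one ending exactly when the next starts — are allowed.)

Sorted by end: (1,3)  (3,5)  (6,7)  (6,8)  (8,9)  (11,12)  (12,14)  (14,15)  (14,17)  (20,21)  (18,22)  (22,23)  (23,24)
take (1,3); take (3,5); take (6,7); take (8,9); take (11,12); take (12,14); take (14,15); skip (14,17); take (20,21); take (22,23); take (23,24).
Selected 10 broadcasts.

10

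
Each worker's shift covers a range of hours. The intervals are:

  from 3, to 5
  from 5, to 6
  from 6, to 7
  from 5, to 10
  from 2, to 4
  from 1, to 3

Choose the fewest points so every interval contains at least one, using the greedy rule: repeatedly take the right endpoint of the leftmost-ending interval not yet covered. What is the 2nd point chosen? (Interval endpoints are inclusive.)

Sorted: [1,3] [2,4] [3,5] [5,6] [6,7] [5,10]
{[1,3],[2,4],[3,5]} hit by 3; {[5,6],[6,7],[5,10]} hit by 6.
Points: 3, 6 (2 total).

6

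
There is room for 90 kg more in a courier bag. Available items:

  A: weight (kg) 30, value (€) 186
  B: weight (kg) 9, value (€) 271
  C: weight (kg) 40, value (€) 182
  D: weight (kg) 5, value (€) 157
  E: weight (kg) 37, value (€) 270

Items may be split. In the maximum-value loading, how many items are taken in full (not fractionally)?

4

Greedy by value/weight ratio, highest first.
Order: D (157/5=31.40) > B (271/9=30.11) > E (270/37=7.30) > A (186/30=6.20) > C (182/40=4.55)
Fill: take D (5 @ 157) → take B (9 @ 271) → take E (37 @ 270) → take A (30 @ 186) → take 9/40 of C → 40.95; 90/90 used.
4 item(s) taken whole; one partial (take 9/40 of C).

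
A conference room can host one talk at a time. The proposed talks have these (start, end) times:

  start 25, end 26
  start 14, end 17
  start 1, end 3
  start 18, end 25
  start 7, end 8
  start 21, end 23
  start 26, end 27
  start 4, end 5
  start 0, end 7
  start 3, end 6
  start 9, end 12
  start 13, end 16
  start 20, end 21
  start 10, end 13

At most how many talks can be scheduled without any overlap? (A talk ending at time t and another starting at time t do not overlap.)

Sort by end time and greedily take each interval whose start is ≥ the last chosen end.
Sorted by end: (1,3)  (4,5)  (3,6)  (0,7)  (7,8)  (9,12)  (10,13)  (13,16)  (14,17)  (20,21)  (21,23)  (18,25)  (25,26)  (26,27)
take (1,3); take (4,5); skip (3,6); take (7,8); take (9,12); take (13,16); skip (14,17); take (20,21); take (21,23); skip (18,25); take (25,26); take (26,27).
Selected 9 talks.

9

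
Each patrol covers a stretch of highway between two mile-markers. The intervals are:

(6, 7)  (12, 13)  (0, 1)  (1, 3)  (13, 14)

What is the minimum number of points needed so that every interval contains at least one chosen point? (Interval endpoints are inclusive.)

Process intervals by earliest right end; each time one isn't hit yet, stab at its right endpoint.
Sorted: [0,1] [1,3] [6,7] [12,13] [13,14]
{[0,1],[1,3]} hit by 1; {[6,7]} hit by 7; {[12,13],[13,14]} hit by 13.
Points: 1, 7, 13 (3 total).

3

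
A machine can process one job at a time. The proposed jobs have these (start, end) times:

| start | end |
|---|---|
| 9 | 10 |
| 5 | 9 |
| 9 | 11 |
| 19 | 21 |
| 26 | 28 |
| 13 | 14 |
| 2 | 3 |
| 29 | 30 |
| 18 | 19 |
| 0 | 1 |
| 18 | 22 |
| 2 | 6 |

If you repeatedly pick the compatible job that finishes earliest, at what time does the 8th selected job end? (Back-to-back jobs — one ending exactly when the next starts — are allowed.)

28

Order by finish time; keep every interval that doesn't clash with the previous kept one.
By end time: (0,1), (2,3), (2,6), (5,9), (9,10), (9,11), (13,14), (18,19), (19,21), (18,22), (26,28), (29,30).
Pick (0,1); next start ≥ 1 → (2,3); next start ≥ 3 → (5,9); next start ≥ 9 → (9,10); next start ≥ 10 → (13,14); next start ≥ 14 → (18,19); next start ≥ 19 → (19,21); next start ≥ 21 → (26,28); next start ≥ 28 → (29,30).
Selected: (0,1) (2,3) (5,9) (9,10) (13,14) (18,19) (19,21) (26,28) (29,30)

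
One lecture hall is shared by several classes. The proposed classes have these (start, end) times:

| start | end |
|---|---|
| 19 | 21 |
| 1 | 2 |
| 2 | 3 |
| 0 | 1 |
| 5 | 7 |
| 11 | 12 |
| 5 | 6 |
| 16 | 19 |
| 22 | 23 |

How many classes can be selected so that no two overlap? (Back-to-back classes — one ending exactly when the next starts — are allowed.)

Sort by end time and greedily take each interval whose start is ≥ the last chosen end.
Sorted by end: (0,1)  (1,2)  (2,3)  (5,6)  (5,7)  (11,12)  (16,19)  (19,21)  (22,23)
take (0,1); take (1,2); take (2,3); take (5,6); take (11,12); take (16,19); take (19,21); take (22,23).
Selected 8 classes.

8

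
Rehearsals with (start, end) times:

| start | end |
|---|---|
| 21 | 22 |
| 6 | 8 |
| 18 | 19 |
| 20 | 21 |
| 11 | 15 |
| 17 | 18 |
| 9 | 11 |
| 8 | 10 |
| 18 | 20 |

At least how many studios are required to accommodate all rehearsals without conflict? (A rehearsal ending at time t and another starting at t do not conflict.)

Events (time:±→running): 6:+→1 8:-→0 8:+→1 9:+→2 … peak 2.

2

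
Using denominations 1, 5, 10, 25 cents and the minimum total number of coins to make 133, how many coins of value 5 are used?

133 = 5×25 + 1×5 + 3×1
Count of 5: 1

1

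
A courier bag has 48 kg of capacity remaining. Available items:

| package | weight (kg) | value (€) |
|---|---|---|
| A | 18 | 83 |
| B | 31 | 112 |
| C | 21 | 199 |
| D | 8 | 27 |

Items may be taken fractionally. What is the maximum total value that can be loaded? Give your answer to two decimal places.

314.52

Greedy by value/weight ratio, highest first.
Order: C (199/21=9.48) > A (83/18=4.61) > B (112/31=3.61) > D (27/8=3.38)
Fill: take C (21 @ 199) → take A (18 @ 83) → take 9/31 of B → 32.52; 48/48 used.
Total value = 314.52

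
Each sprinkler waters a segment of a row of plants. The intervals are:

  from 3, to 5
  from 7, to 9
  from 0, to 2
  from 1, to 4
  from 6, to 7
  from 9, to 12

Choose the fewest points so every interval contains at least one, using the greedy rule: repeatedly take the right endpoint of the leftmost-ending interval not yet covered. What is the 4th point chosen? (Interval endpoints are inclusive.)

12

Sorted: [0,2] [1,4] [3,5] [6,7] [7,9] [9,12]
{[0,2],[1,4]} hit by 2; {[3,5]} hit by 5; {[6,7],[7,9]} hit by 7; {[9,12]} hit by 12.
Points: 2, 5, 7, 12 (4 total).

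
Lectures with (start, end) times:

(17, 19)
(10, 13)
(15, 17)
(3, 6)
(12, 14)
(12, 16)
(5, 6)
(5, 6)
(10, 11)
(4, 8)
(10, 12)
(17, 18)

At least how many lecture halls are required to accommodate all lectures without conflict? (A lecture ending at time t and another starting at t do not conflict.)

The answer is the maximum number of intervals overlapping at any instant.
starts: [3, 4, 5, 5, 10, 10, 10, 12, 12, 15, 17, 17]
ends:   [6, 6, 6, 8, 11, 12, 13, 14, 16, 17, 18, 19]
s3→1 s4→2 s5→3 s5→4  — peak 4.

4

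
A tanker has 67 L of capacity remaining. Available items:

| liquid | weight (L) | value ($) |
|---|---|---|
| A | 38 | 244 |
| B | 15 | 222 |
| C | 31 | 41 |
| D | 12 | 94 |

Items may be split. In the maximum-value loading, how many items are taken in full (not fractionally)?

3

Greedy by value/weight ratio, highest first.
Ratios (sorted): B 14.80, D 7.83, A 6.42, C 1.32
take B (15 @ 222); take D (12 @ 94); take A (38 @ 244); take 2/31 of C → 2.65. Capacity used 67/67.
3 item(s) taken whole; one partial (take 2/31 of C).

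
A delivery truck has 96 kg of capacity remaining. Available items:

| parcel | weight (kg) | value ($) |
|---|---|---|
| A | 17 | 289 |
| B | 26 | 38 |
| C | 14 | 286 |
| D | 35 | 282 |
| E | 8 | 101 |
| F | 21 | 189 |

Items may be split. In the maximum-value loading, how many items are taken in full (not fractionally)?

Greedy by value/weight ratio, highest first.
Order: C (286/14=20.43) > A (289/17=17.00) > E (101/8=12.62) > F (189/21=9.00) > D (282/35=8.06) > B (38/26=1.46)
Fill: take C (14 @ 286) → take A (17 @ 289) → take E (8 @ 101) → take F (21 @ 189) → take D (35 @ 282) → take 1/26 of B → 1.46; 96/96 used.
5 item(s) taken whole; one partial (take 1/26 of B).

5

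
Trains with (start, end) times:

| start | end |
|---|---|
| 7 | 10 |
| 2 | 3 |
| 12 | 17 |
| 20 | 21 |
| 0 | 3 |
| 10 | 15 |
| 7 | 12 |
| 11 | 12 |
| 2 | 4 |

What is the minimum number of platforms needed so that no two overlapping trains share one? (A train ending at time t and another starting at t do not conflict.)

The answer is the maximum number of intervals overlapping at any instant.
starts: [0, 2, 2, 7, 7, 10, 11, 12, 20]
ends:   [3, 3, 4, 10, 12, 12, 15, 17, 21]
s0→1 s2→2 s2→3  — peak 3.

3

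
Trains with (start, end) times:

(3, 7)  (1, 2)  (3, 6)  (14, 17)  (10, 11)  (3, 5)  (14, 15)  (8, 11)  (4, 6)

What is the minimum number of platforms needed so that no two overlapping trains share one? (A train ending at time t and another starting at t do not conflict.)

4

The answer is the maximum number of intervals overlapping at any instant.
Events (time:±→running): 1:+→1 2:-→0 3:+→1 3:+→2 3:+→3 4:+→4 … peak 4.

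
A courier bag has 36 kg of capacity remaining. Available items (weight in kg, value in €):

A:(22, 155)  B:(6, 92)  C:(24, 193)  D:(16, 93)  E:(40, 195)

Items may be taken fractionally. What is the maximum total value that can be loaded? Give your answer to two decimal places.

Greedy by value/weight ratio, highest first.
Order: B (92/6=15.33) > C (193/24=8.04) > A (155/22=7.05) > D (93/16=5.81) > E (195/40=4.88)
Fill: take B (6 @ 92) → take C (24 @ 193) → take 6/22 of A → 42.27; 36/36 used.
Total value = 327.27

327.27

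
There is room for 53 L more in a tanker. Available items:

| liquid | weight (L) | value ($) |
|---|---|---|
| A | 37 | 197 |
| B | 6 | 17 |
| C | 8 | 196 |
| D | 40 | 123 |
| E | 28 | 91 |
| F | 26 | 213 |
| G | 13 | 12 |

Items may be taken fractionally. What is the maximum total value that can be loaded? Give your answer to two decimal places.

Greedy by value/weight ratio, highest first.
Ratios (sorted): C 24.50, F 8.19, A 5.32, E 3.25, D 3.08, B 2.83, G 0.92
take C (8 @ 196); take F (26 @ 213); take 19/37 of A → 101.16. Capacity used 53/53.
Total value = 510.16

510.16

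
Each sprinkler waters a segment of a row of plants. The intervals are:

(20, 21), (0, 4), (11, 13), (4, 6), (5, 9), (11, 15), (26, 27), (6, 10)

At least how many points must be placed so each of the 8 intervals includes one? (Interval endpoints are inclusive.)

Sort by right endpoint; whenever an interval is uncovered, place a point at its right end.
By right end: [0,4]  [4,6]  [5,9]  [6,10]  [11,13]  [11,15]  [20,21]  [26,27]
[0,4] uncovered → point at 4; [5,9] uncovered → point at 9; [11,13] uncovered → point at 13; [20,21] uncovered → point at 21; [26,27] uncovered → point at 27.
Points: 4, 9, 13, 21, 27 (5 total).

5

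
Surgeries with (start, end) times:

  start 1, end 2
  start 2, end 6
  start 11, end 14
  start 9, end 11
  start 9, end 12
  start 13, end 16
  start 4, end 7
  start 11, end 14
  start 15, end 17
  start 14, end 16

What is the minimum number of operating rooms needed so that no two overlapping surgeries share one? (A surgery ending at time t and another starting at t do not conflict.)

3

Count concurrent intervals with a sweep; the peak is the room count.
Events (time:±→running): 1:+→1 2:-→0 2:+→1 4:+→2 6:-→1 7:-→0 9:+→1 9:+→2 11:-→1 11:+→2 11:+→3 … peak 3.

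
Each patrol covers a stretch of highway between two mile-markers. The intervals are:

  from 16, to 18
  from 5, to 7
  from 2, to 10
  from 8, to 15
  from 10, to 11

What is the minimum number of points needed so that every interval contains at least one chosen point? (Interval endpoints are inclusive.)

Sorted: [5,7] [2,10] [10,11] [8,15] [16,18]
{[5,7],[2,10]} hit by 7; {[10,11],[8,15]} hit by 11; {[16,18]} hit by 18.
Points: 7, 11, 18 (3 total).

3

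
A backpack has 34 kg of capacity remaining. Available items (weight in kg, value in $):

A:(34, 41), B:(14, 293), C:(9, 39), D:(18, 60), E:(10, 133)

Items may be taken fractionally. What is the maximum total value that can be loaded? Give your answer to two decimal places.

468.33

Sort by value per unit weight and fill in that order.
Ratios (sorted): B 20.93, E 13.30, C 4.33, D 3.33, A 1.21
take B (14 @ 293); take E (10 @ 133); take C (9 @ 39); take 1/18 of D → 3.33. Capacity used 34/34.
Total value = 468.33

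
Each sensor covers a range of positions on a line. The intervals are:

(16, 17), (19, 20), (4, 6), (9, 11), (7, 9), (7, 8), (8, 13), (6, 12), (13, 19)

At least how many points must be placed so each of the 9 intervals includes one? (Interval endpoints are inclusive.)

Process intervals by earliest right end; each time one isn't hit yet, stab at its right endpoint.
Sorted: [4,6] [7,8] [7,9] [9,11] [6,12] [8,13] [16,17] [13,19] [19,20]
{[4,6]} hit by 6; {[7,8],[7,9]} hit by 8; {[9,11],[6,12],[8,13]} hit by 11; {[16,17],[13,19]} hit by 17; {[19,20]} hit by 20.
Points: 6, 8, 11, 17, 20 (5 total).

5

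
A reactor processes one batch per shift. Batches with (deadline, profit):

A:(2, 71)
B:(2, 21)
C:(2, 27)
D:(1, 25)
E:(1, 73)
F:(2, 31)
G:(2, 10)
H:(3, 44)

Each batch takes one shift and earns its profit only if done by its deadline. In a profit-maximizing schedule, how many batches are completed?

3

Sort by profit descending; place each in the latest free slot ≤ its deadline.
By profit: E(d1,73), A(d2,71), H(d3,44), F(d2,31), C(d2,27), D(d1,25), B(d2,21), G(d2,10)
E→slot 1; A→slot 2; H→slot 3; F skipped; C skipped; D skipped; B skipped; G skipped.
3 of 8 scheduled.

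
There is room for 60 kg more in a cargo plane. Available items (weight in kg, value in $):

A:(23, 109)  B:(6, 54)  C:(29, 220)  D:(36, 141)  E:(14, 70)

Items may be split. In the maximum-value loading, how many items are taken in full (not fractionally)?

Sort by value per unit weight and fill in that order.
Order: B (54/6=9.00) > C (220/29=7.59) > E (70/14=5.00) > A (109/23=4.74) > D (141/36=3.92)
Fill: take B (6 @ 54) → take C (29 @ 220) → take E (14 @ 70) → take 11/23 of A → 52.13; 60/60 used.
3 item(s) taken whole; one partial (take 11/23 of A).

3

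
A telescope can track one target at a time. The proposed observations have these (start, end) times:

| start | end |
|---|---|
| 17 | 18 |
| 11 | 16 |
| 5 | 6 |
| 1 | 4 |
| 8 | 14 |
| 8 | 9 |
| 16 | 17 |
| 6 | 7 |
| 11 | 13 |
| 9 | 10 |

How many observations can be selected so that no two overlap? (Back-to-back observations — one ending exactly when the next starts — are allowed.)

8

By end time: (1,4), (5,6), (6,7), (8,9), (9,10), (11,13), (8,14), (11,16), (16,17), (17,18).
Pick (1,4); next start ≥ 4 → (5,6); next start ≥ 6 → (6,7); next start ≥ 7 → (8,9); next start ≥ 9 → (9,10); next start ≥ 10 → (11,13); next start ≥ 13 → (16,17); next start ≥ 17 → (17,18).
Selected 8 observations.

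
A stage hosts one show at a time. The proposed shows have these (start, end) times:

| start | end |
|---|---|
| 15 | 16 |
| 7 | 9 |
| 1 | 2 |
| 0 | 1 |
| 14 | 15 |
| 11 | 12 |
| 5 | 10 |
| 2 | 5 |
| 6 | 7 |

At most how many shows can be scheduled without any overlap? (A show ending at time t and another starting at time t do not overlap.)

Greedy by earliest finish: after sorting by end time, pick each interval compatible with the last pick.
By end time: (0,1), (1,2), (2,5), (6,7), (7,9), (5,10), (11,12), (14,15), (15,16).
Pick (0,1); next start ≥ 1 → (1,2); next start ≥ 2 → (2,5); next start ≥ 5 → (6,7); next start ≥ 7 → (7,9); next start ≥ 9 → (11,12); next start ≥ 12 → (14,15); next start ≥ 15 → (15,16).
Selected 8 shows.

8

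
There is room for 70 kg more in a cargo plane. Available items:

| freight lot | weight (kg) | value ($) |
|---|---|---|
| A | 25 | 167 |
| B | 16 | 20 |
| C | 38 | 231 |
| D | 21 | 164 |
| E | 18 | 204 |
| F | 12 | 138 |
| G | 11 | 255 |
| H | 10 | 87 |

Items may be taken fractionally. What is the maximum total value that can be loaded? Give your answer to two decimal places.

Ratios (sorted): G 23.18, F 11.50, E 11.33, H 8.70, D 7.81, A 6.68, C 6.08, B 1.25
take G (11 @ 255); take F (12 @ 138); take E (18 @ 204); take H (10 @ 87); take 19/21 of D → 148.38. Capacity used 70/70.
Total value = 832.38

832.38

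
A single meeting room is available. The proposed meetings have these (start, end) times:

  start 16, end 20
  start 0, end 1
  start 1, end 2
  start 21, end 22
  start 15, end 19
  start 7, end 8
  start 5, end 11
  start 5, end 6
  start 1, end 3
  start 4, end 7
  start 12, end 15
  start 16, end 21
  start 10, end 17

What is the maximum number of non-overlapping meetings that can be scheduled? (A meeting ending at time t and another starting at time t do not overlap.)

By end time: (0,1), (1,2), (1,3), (5,6), (4,7), (7,8), (5,11), (12,15), (10,17), (15,19), (16,20), (16,21), (21,22).
Pick (0,1); next start ≥ 1 → (1,2); next start ≥ 2 → (5,6); next start ≥ 6 → (7,8); next start ≥ 8 → (12,15); next start ≥ 15 → (15,19); next start ≥ 19 → (21,22).
Selected 7 meetings.

7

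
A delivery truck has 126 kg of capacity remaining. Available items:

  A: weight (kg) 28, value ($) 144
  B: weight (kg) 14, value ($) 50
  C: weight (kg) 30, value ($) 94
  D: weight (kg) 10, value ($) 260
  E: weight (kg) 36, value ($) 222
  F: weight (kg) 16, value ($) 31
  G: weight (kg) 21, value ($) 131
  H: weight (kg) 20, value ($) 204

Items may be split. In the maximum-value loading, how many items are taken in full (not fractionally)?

Sort by value per unit weight and fill in that order.
Ratios (sorted): D 26.00, H 10.20, G 6.24, E 6.17, A 5.14, B 3.57, C 3.13, F 1.94
take D (10 @ 260); take H (20 @ 204); take G (21 @ 131); take E (36 @ 222); take A (28 @ 144); take 11/14 of B → 39.29. Capacity used 126/126.
5 item(s) taken whole; one partial (take 11/14 of B).

5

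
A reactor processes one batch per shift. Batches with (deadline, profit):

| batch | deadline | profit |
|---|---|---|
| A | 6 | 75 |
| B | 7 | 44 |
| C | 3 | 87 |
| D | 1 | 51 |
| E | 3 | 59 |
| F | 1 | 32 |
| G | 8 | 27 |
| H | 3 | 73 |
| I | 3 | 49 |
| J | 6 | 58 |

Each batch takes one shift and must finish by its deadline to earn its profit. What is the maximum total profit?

Take jobs in profit order; each goes to the latest open slot no later than its deadline.
By profit: C(d3,87), A(d6,75), H(d3,73), E(d3,59), J(d6,58), D(d1,51), I(d3,49), B(d7,44), F(d1,32), G(d8,27)
C→slot 3; A→slot 6; H→slot 2; E→slot 1; J→slot 5; D skipped; I skipped; B→slot 7; F skipped; G→slot 8.
Profit = 59 + 73 + 87 + 58 + 75 + 44 + 27 = 423

423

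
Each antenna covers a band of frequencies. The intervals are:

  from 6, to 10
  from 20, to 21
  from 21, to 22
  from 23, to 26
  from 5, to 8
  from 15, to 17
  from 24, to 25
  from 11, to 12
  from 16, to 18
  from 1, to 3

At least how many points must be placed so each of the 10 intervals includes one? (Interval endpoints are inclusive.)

6

Process intervals by earliest right end; each time one isn't hit yet, stab at its right endpoint.
Sorted: [1,3] [5,8] [6,10] [11,12] [15,17] [16,18] [20,21] [21,22] [24,25] [23,26]
{[1,3]} hit by 3; {[5,8],[6,10]} hit by 8; {[11,12]} hit by 12; {[15,17],[16,18]} hit by 17; {[20,21],[21,22]} hit by 21; {[24,25],[23,26]} hit by 25.
Points: 3, 8, 12, 17, 21, 25 (6 total).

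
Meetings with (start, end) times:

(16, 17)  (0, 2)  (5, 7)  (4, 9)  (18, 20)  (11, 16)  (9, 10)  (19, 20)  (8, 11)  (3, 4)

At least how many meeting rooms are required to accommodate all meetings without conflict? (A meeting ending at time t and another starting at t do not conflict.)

The answer is the maximum number of intervals overlapping at any instant.
Events (time:±→running): 0:+→1 2:-→0 3:+→1 4:-→0 4:+→1 5:+→2 … peak 2.

2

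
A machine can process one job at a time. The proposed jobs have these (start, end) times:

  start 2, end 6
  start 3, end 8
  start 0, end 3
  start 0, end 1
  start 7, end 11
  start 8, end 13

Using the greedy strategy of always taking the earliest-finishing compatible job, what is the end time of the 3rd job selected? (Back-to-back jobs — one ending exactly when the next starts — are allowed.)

11

Greedy by earliest finish: after sorting by end time, pick each interval compatible with the last pick.
Sorted by end: (0,1)  (0,3)  (2,6)  (3,8)  (7,11)  (8,13)
take (0,1); take (2,6); take (7,11); skip (8,13).
Selected: (0,1) (2,6) (7,11)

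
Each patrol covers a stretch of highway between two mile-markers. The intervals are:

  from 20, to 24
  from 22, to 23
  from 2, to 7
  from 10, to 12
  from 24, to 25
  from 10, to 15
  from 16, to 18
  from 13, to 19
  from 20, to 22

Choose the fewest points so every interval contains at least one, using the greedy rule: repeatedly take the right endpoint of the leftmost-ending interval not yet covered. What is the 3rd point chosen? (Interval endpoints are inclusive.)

18

Sorted: [2,7] [10,12] [10,15] [16,18] [13,19] [20,22] [22,23] [20,24] [24,25]
{[2,7]} hit by 7; {[10,12],[10,15]} hit by 12; {[16,18],[13,19]} hit by 18; {[20,22],[22,23],[20,24]} hit by 22; {[24,25]} hit by 25.
Points: 7, 12, 18, 22, 25 (5 total).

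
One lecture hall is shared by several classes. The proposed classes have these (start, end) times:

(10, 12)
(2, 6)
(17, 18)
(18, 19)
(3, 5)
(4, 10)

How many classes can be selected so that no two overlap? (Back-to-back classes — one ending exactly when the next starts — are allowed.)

Sort by end time and greedily take each interval whose start is ≥ the last chosen end.
Sorted by end: (3,5)  (2,6)  (4,10)  (10,12)  (17,18)  (18,19)
take (3,5); take (10,12); take (17,18); take (18,19).
Selected 4 classes.

4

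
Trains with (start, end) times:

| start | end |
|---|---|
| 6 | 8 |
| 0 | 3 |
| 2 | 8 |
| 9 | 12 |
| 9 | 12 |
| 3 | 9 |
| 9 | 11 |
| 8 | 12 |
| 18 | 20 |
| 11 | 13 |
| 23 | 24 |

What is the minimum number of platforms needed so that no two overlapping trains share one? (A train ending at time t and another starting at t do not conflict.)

Events (time:±→running): 0:+→1 2:+→2 3:-→1 3:+→2 6:+→3 8:-→2 8:-→1 8:+→2 9:-→1 9:+→2 9:+→3 9:+→4 … peak 4.

4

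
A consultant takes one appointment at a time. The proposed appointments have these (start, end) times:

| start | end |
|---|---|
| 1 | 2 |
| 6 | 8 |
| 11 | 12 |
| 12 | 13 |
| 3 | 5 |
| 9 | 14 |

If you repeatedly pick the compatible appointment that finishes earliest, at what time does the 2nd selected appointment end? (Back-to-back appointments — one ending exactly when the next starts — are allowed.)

Sort by end time and greedily take each interval whose start is ≥ the last chosen end.
Sorted by end: (1,2)  (3,5)  (6,8)  (11,12)  (12,13)  (9,14)
take (1,2); take (3,5); take (6,8); take (11,12); take (12,13); skip (9,14).
Selected: (1,2) (3,5) (6,8) (11,12) (12,13)

5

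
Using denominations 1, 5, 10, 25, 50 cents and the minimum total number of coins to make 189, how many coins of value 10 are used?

1

189 = 3×50 + 1×25 + 1×10 + 4×1
Count of 10: 1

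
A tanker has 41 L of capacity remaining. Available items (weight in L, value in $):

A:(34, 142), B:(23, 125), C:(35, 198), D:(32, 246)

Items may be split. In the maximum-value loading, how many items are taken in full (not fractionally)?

Greedy by value/weight ratio, highest first.
Order: D (246/32=7.69) > C (198/35=5.66) > B (125/23=5.43) > A (142/34=4.18)
Fill: take D (32 @ 246) → take 9/35 of C → 50.91; 41/41 used.
1 item(s) taken whole; one partial (take 9/35 of C).

1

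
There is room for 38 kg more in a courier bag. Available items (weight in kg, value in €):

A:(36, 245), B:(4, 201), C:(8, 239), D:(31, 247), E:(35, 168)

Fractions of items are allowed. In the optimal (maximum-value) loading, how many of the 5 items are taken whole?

Sort by value per unit weight and fill in that order.
Ratios (sorted): B 50.25, C 29.88, D 7.97, A 6.81, E 4.80
take B (4 @ 201); take C (8 @ 239); take 26/31 of D → 207.16. Capacity used 38/38.
2 item(s) taken whole; one partial (take 26/31 of D).

2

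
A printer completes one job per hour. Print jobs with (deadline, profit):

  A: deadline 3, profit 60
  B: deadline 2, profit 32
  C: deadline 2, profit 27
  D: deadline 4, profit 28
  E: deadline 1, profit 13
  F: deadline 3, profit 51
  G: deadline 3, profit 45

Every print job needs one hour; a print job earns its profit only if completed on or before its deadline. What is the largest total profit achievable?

184

Profit order: A=60 F=51 G=45 B=32 D=28 C=27 E=13
Assign: A→slot 3, F→slot 2, G→slot 1, B skipped, D→slot 4, C skipped, E skipped.
Slots: [1:G] [2:F] [3:A] [4:D]
Profit = 45 + 51 + 60 + 28 = 184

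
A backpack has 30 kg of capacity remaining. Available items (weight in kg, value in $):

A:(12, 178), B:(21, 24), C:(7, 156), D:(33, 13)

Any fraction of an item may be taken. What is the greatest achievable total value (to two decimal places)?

Sort by value per unit weight and fill in that order.
Ratios (sorted): C 22.29, A 14.83, B 1.14, D 0.39
take C (7 @ 156); take A (12 @ 178); take 11/21 of B → 12.57. Capacity used 30/30.
Total value = 346.57

346.57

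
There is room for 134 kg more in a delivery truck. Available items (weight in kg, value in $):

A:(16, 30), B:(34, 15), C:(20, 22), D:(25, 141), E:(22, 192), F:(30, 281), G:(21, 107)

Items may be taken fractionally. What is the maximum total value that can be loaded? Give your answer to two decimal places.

Order: F (281/30=9.37) > E (192/22=8.73) > D (141/25=5.64) > G (107/21=5.10) > A (30/16=1.88) > C (22/20=1.10) > B (15/34=0.44)
Fill: take F (30 @ 281) → take E (22 @ 192) → take D (25 @ 141) → take G (21 @ 107) → take A (16 @ 30) → take C (20 @ 22); 134/134 used.
Total value = 773.00

773.00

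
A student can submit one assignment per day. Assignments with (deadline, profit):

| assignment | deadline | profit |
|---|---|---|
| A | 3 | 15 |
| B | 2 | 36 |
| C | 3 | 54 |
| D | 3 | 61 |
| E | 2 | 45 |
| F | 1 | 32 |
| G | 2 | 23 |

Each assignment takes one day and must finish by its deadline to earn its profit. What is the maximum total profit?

By profit: D(d3,61), C(d3,54), E(d2,45), B(d2,36), F(d1,32), G(d2,23), A(d3,15)
D→slot 3; C→slot 2; E→slot 1; B skipped; F skipped; G skipped; A skipped.
Profit = 45 + 54 + 61 = 160

160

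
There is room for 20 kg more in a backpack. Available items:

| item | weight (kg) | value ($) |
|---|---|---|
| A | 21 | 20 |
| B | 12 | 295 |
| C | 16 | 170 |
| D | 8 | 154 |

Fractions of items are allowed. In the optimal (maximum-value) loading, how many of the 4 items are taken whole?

Ratios (sorted): B 24.58, D 19.25, C 10.62, A 0.95
take B (12 @ 295); take D (8 @ 154). Capacity used 20/20.
2 item(s) taken whole.

2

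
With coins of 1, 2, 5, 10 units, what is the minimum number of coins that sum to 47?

47 − 4×10→7 − 1×5→2 − 1×2→0
Total coins = 4 + 1 + 1 = 6

6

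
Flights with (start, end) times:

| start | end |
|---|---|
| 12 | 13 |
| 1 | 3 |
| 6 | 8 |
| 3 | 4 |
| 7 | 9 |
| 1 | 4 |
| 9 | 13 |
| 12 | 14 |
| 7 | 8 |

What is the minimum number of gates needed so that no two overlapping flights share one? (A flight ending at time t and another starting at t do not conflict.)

Count concurrent intervals with a sweep; the peak is the room count.
Events (time:±→running): 1:+→1 1:+→2 3:-→1 3:+→2 4:-→1 4:-→0 6:+→1 7:+→2 7:+→3 … peak 3.

3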